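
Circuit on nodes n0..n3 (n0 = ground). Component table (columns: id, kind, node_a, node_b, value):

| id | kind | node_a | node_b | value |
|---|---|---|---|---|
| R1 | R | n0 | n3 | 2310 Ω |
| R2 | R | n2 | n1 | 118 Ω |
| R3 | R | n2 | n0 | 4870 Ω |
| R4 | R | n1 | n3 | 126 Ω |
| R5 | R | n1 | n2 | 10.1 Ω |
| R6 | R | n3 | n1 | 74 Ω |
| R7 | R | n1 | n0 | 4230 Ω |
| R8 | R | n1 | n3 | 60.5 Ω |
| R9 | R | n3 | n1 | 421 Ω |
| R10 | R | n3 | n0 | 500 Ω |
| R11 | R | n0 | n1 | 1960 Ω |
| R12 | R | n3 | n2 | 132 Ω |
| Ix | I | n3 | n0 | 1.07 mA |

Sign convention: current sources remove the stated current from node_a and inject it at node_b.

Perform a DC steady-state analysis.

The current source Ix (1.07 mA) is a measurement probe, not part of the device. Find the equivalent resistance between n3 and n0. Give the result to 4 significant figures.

Apply KCL at each of the 3 non-ground nodes and solve the resulting linear system.
Node n1: branches {R2, R4, R5, R6, R7, R8, R9, R11} → V_1 = -0.3117
Node n2: branches {R2, R3, R5, R12} → V_2 = -0.3115
Node n3: branches {R1, R4, R6, R8, R9, R10, R12, Ix} → V_3 = -0.3179

R_eq = 297.1 Ω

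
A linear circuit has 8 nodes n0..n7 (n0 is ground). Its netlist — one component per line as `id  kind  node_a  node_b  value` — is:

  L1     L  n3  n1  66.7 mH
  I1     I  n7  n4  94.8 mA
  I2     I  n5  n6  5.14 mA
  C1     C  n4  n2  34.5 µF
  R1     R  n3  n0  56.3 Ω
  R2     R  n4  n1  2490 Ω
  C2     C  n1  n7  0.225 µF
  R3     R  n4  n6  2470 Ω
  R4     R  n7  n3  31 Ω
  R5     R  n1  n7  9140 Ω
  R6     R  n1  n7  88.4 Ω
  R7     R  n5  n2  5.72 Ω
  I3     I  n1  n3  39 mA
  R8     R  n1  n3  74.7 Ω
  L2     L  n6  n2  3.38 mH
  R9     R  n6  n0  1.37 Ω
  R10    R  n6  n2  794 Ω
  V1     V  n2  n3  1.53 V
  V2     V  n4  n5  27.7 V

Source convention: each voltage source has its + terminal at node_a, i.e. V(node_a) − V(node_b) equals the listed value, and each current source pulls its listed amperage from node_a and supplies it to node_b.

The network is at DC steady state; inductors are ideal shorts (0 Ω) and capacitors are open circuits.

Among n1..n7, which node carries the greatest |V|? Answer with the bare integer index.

4

Element admittances at DC:
  L1: short n3↔n1 (DC inductor)
  I1: injects 0.0948 A into n4 (from n7)
  I2: injects 0.00514 A into n6 (from n5)
  Y(C1) = 0.000 S between n4,n2
  Y(R1) = 0.01776 S between n3,n0
  Y(R2) = 0.0004016 S between n4,n1
  Y(C2) = 0.000 S between n1,n7
  Y(R3) = 0.0004049 S between n4,n6
  Y(R4) = 0.03226 S between n7,n3
  Y(R5) = 0.0001094 S between n1,n7
  Y(R6) = 0.01131 S between n1,n7
  Y(R7) = 0.1748 S between n5,n2
  I3: injects 0.039 A into n3 (from n1)
  Y(R8) = 0.01339 S between n1,n3
  L2: short n6↔n2 (DC inductor)
  Y(R9) = 0.7299 S between n6,n0
  Y(R10) = 0.001259 S between n6,n2
  V1: constraint V(n2)−V(n3) = 1.53
  V2: constraint V(n4)−V(n5) = 27.7
Assemble and solve the 11×11 MNA system:
  V(n1)=-1.494  V(n2)=0.03635  V(n3)=-1.494  V(n4)=28.12  V(n5)=0.4162  V(n6)=0.03635  V(n7)=-3.664
  i(L1)=0.05190  i(L2)=-0.01002  i(V1)=0.05638  i(V2)=0.07154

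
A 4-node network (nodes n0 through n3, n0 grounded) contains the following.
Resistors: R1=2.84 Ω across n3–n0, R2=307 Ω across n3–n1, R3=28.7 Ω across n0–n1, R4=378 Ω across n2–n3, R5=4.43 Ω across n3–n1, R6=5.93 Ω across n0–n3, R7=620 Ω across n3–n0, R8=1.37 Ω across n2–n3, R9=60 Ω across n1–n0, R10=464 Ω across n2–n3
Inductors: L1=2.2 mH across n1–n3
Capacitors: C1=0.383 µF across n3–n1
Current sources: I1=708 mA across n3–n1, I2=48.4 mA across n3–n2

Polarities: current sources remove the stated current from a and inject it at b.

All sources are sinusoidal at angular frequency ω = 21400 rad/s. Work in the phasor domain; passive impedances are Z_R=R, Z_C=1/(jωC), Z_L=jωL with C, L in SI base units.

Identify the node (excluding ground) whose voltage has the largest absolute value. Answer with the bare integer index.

1

Apply KCL at each of the 3 non-ground nodes and solve the resulting linear system.
Node n1: branches {L1, R2, R3, R5, C1, I1, R9} → V_1 = 2.331+0.1102j
Node n2: branches {R4, R8, R10, I2} → V_2 = -0.1640-0.01087j
Node n3: branches {R1, L1, R2, R4, R5, R6, C1, R7, R8, I1, R10, I2} → V_3 = -0.2298-0.01087j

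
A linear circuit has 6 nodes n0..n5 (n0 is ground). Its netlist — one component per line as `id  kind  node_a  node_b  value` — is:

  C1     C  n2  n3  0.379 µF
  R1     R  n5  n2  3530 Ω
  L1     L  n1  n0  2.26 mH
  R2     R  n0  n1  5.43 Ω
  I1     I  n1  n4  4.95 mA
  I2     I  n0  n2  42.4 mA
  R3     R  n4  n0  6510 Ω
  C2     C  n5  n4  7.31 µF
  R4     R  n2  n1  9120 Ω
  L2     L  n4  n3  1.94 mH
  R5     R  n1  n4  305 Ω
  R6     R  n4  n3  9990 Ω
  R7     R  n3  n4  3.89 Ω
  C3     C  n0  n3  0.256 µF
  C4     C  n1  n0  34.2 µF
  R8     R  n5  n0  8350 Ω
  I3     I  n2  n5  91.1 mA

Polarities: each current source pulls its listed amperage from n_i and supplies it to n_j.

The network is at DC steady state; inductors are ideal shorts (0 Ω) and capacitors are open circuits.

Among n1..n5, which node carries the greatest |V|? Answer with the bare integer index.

Element admittances at DC:
  Y(C1) = 0.000 S between n2,n3
  Y(R1) = 0.0002833 S between n5,n2
  L1: short n1↔n0 (DC inductor)
  Y(R2) = 0.1842 S between n0,n1
  I1: injects 0.00495 A into n4 (from n1)
  I2: injects 0.0424 A into n2 (from n0)
  Y(R3) = 0.0001536 S between n4,n0
  Y(C2) = 0.000 S between n5,n4
  Y(R4) = 0.0001096 S between n2,n1
  L2: short n4↔n3 (DC inductor)
  Y(R5) = 0.003279 S between n1,n4
  Y(R6) = 0.0001001 S between n4,n3
  Y(R7) = 0.2571 S between n3,n4
  Y(C3) = 0.000 S between n0,n3
  Y(C4) = 0.000 S between n1,n0
  Y(R8) = 0.0001198 S between n5,n0
  I3: injects 0.0911 A into n5 (from n2)
Assemble and solve the 7×7 MNA system:
  V(n1)=0.000  V(n2)=79.10  V(n3)=1.442  V(n4)=1.442  V(n5)=281.6
  i(L1)=0.008451  i(L2)=0.000

5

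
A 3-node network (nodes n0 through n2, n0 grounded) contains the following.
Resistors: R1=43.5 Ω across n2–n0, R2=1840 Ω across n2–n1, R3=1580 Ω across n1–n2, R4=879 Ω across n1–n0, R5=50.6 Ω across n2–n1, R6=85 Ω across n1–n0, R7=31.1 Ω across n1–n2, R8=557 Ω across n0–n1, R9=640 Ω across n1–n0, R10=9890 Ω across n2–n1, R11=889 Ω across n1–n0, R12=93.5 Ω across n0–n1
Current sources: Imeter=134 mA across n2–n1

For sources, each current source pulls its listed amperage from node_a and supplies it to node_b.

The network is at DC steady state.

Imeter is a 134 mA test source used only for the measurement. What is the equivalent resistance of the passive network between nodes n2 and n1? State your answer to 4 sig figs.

MNA unknowns: 2 node voltages V₁..V_2
R1: Y=0.02299 on G[2,0]
R2: Y=0.0005435 on G[2,1]
R3: Y=0.0006329 on G[1,2]
R4: Y=0.001138 on G[1,0]
R5: Y=0.01976 on G[2,1]
R6: Y=0.01176 on G[1,0]
R7: Y=0.03215 on G[1,2]
R8: Y=0.001795 on G[0,1]
R9: Y=0.001563 on G[1,0]
R10: Y=0.0001011 on G[2,1]
R11: Y=0.001125 on G[1,0]
R12: Y=0.01070 on G[0,1]
Imeter: z[2]−=0.134, z[1]+=0.134
solve → V1=0.9162, V2=-1.119

R_eq = 15.19 Ω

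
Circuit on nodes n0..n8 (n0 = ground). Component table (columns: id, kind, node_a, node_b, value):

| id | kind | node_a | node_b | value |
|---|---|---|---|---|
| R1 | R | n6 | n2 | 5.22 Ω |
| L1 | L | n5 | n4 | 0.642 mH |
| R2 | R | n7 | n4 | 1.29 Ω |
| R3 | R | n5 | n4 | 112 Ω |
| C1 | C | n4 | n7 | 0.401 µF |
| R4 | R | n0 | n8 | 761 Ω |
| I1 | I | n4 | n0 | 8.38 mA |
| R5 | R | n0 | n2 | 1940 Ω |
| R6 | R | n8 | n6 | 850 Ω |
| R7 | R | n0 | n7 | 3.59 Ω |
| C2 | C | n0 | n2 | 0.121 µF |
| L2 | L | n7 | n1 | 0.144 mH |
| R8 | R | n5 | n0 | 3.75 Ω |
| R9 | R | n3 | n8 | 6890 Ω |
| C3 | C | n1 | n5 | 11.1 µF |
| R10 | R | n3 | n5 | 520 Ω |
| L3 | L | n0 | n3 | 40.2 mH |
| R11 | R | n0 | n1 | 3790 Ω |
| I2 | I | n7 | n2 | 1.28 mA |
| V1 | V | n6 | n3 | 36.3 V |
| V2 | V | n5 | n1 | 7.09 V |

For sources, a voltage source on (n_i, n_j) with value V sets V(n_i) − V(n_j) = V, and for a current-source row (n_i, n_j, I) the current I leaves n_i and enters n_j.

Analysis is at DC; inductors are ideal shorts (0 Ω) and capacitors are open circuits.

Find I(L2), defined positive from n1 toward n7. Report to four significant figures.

Apply KCL at each of the 8 non-ground nodes and solve the resulting linear system.
Node n1: branches {L2, C3, R11, V2} → V_1 = -3.496
Node n2: branches {R1, R5, C2, I2} → V_2 = 36.21
Node n3: branches {R9, R10, L3, V1} → V_3 = 0.000
Node n4: branches {L1, R2, R3, C1, I1} → V_4 = 3.594
Node n5: branches {L1, R3, R8, C3, R10, V2} → V_5 = 3.594
Node n6: branches {R1, R6, V1} → V_6 = 36.30
Node n7: branches {R2, C1, R7, L2, I2} → V_7 = -3.496
Node n8: branches {R4, R6, R9} → V_8 = 16.20
Source currents: i(L1)=5.505, i(L2)=6.469, i(L3)=0.03177, i(V1)=-0.04103, i(V2)=-6.470

-6.469 A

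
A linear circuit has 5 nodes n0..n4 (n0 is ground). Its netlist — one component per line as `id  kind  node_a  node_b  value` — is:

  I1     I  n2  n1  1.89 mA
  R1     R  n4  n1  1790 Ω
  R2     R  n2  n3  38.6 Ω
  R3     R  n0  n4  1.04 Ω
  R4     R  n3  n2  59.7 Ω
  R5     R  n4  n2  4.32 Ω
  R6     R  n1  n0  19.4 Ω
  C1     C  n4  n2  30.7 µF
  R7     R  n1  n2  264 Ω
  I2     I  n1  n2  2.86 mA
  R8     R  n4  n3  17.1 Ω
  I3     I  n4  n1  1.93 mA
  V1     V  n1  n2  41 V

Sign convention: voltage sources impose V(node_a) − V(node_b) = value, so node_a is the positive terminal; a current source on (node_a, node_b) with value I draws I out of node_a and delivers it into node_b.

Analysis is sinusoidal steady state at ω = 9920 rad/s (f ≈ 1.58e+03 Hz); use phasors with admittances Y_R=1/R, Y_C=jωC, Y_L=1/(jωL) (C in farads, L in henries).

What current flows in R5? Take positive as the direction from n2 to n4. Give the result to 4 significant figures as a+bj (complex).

Element admittances at ω=9920 rad/s:
  I1: injects 0.00189 A into n1 (from n2)
  Y(R1) = 0.0005587+0.000j S between n4,n1
  Y(R2) = 0.02591+0.000j S between n2,n3
  Y(R3) = 0.9615+0.000j S between n0,n4
  Y(R4) = 0.01675+0.000j S between n3,n2
  Y(R5) = 0.2315+0.000j S between n4,n2
  Y(R6) = 0.05155+0.000j S between n1,n0
  Y(C1) = 0.000+0.3045j S between n4,n2
  Y(R7) = 0.003788+0.000j S between n1,n2
  I2: injects 0.00286 A into n2 (from n1)
  Y(R8) = 0.05848+0.000j S between n4,n3
  I3: injects 0.00193 A into n1 (from n4)
  V1: constraint V(n1)−V(n2) = 41
Assemble and solve the 5×5 MNA system:
  V(n1)=35.76+3.147j  V(n2)=-5.244+3.147j  V(n3)=-3.320+1.230j  V(n4)=-1.917-0.1687j
  i(V1)=-2.018-0.1641j

-0.7703+0.7676j A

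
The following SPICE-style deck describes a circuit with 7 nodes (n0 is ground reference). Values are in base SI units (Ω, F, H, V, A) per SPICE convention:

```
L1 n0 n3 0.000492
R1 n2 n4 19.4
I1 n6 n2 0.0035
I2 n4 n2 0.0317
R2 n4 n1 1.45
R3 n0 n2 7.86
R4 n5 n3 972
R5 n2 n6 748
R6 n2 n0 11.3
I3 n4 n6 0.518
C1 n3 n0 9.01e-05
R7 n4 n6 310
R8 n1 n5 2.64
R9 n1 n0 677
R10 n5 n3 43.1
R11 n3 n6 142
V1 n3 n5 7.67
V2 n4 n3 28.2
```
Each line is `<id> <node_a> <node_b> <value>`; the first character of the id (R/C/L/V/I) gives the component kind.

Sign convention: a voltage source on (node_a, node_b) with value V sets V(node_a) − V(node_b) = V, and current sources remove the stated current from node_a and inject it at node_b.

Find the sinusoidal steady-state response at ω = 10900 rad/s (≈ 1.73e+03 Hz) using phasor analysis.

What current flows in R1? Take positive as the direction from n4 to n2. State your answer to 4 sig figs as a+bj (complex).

Apply KCL at each of the 6 non-ground nodes and solve the resulting linear system.
Node n1: branches {R2, R8, R9} → V_1 = 15.37+1.596j
Node n2: branches {R1, I1, I2, R3, R5, R6} → V_2 = 5.788+0.3139j
Node n3: branches {L1, R4, C1, R10, R11, V1, V2} → V_3 = -0.08807+1.598j
Node n4: branches {R1, I2, R2, I3, R7, V2} → V_4 = 28.11+1.598j
Node n5: branches {R4, R8, R10, V1} → V_5 = -7.758+1.598j
Node n6: branches {I1, R5, I3, R7, R11} → V_6 = 52.76+1.450j
Source currents: i(V1)=-8.948+0.0008357j, i(V2)=-10.41-0.06819j

1.151+0.06619j A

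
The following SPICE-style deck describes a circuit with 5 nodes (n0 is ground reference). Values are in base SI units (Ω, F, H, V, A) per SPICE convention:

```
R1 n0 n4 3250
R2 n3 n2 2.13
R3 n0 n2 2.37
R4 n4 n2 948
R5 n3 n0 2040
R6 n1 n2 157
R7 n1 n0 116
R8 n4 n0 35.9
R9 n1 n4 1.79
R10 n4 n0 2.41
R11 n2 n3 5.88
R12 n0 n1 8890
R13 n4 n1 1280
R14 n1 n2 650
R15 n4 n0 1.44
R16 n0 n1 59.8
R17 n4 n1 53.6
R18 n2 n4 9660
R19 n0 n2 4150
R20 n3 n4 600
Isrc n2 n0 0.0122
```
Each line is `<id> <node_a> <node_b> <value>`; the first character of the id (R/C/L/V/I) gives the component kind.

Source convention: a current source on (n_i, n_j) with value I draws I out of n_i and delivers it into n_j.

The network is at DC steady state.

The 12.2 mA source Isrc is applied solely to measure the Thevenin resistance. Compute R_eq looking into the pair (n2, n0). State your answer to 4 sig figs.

MNA unknowns: 4 node voltages V₁..V_4
R1: Y=0.0003077 on G[0,4]
R2: Y=0.4695 on G[3,2]
R3: Y=0.4219 on G[0,2]
R4: Y=0.001055 on G[4,2]
R5: Y=0.0004902 on G[3,0]
R6: Y=0.006369 on G[1,2]
R7: Y=0.008621 on G[1,0]
R8: Y=0.02786 on G[4,0]
R9: Y=0.5587 on G[1,4]
R10: Y=0.4149 on G[4,0]
R11: Y=0.1701 on G[2,3]
R12: Y=0.0001125 on G[0,1]
R13: Y=0.0007813 on G[4,1]
R14: Y=0.001538 on G[1,2]
R15: Y=0.6944 on G[4,0]
R16: Y=0.01672 on G[0,1]
R17: Y=0.01866 on G[4,1]
R18: Y=0.0001035 on G[2,4]
R19: Y=0.0002410 on G[0,2]
R20: Y=0.001667 on G[3,4]
Isrc: z[2]−=0.0122, z[0]+=0.0122
solve → V1=-0.0005981, V2=-0.02816, V3=-0.02807, V4=-0.0002474

R_eq = 2.308 Ω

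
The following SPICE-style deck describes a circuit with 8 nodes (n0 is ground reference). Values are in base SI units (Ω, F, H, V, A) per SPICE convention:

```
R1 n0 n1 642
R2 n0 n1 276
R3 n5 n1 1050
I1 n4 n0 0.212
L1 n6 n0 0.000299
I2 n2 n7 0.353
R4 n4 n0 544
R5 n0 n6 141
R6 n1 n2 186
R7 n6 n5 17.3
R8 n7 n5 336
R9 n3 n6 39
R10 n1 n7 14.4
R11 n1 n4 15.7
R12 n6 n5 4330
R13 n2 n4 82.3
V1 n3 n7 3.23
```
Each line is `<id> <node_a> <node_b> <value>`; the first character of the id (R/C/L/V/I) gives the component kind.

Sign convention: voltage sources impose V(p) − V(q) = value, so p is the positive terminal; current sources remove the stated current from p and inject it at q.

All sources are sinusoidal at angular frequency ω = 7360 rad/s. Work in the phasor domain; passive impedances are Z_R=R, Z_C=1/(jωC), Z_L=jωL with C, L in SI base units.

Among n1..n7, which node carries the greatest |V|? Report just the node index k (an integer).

2

MNA unknowns: 7 node voltages V₁..V_7 plus 1 source current (V1)
R1: Y=0.001558+0.000j on G[0,1]
R2: Y=0.003623+0.000j on G[0,1]
R3: Y=0.0009524+0.000j on G[5,1]
I1: z[4]−=0.212, z[0]+=0.212
L1: Y=0.000-0.4544j on G[6,0]
I2: z[2]−=0.353, z[7]+=0.353
R4: Y=0.001838+0.000j on G[4,0]
R5: Y=0.007092+0.000j on G[0,6]
R6: Y=0.005376+0.000j on G[1,2]
R7: Y=0.05780+0.000j on G[6,5]
R8: Y=0.002976+0.000j on G[7,5]
R9: Y=0.02564+0.000j on G[3,6]
R10: Y=0.06944+0.000j on G[1,7]
R11: Y=0.06369+0.000j on G[1,4]
R12: Y=0.0002309+0.000j on G[6,5]
R13: Y=0.01215+0.000j on G[2,4]
V1: row V3−V7=3.23, i_V1 at 3,7
solve → V1=-12.89-0.1819j, V2=-37.36-0.1786j, V3=-3.157-0.1994j, V4=-19.14-0.1771j, V5=-0.5110-0.2391j, V6=-0.006569-0.2421j, V7=-6.387-0.1994j
aux → i_V1=0.08079-0.001095j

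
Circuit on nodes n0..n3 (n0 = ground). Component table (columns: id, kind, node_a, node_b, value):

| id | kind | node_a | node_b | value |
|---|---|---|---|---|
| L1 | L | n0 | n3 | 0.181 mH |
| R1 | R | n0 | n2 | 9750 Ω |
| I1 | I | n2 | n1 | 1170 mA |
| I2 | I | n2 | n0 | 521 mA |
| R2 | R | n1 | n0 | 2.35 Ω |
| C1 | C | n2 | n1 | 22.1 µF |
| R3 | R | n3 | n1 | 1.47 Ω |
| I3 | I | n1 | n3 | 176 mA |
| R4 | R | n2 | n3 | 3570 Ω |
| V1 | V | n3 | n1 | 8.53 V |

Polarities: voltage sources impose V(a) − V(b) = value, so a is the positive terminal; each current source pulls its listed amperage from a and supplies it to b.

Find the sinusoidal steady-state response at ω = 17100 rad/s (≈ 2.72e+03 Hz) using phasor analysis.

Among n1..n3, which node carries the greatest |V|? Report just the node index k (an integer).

2

Apply KCL at each of the 3 non-ground nodes and solve the resulting linear system.
Node n1: branches {I1, R2, C1, R3, I3, V1} → V_1 = -3.894+3.518j
Node n2: branches {R1, I1, I2, C1, R4} → V_2 = -3.900+7.985j
Node n3: branches {L1, R3, I3, R4, V1} → V_3 = 4.636+3.518j
Source currents: i(V1)=-6.766+1.499j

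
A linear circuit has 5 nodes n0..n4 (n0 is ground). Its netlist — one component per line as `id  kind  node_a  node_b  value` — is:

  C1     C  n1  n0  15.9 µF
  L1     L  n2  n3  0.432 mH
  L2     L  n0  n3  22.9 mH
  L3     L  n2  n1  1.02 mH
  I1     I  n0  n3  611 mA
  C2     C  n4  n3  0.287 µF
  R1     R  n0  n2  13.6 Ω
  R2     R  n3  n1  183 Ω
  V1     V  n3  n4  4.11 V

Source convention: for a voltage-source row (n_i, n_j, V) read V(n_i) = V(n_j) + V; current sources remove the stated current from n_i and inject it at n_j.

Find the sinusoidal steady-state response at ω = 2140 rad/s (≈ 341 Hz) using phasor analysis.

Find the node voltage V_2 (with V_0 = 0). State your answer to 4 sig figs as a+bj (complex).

Apply KCL at each of the 4 non-ground nodes and solve the resulting linear system.
Node n1: branches {C1, L3, R2} → V_1 = 8.363-1.908j
Node n2: branches {L1, L3, R1} → V_2 = 7.750-1.758j
Node n3: branches {L1, L2, I1, C2, R2, V1} → V_3 = 7.611-1.167j
Node n4: branches {C2, V1} → V_4 = 3.501-1.167j
Source currents: i(V1)=0.000-0.002524j

7.750-1.758j V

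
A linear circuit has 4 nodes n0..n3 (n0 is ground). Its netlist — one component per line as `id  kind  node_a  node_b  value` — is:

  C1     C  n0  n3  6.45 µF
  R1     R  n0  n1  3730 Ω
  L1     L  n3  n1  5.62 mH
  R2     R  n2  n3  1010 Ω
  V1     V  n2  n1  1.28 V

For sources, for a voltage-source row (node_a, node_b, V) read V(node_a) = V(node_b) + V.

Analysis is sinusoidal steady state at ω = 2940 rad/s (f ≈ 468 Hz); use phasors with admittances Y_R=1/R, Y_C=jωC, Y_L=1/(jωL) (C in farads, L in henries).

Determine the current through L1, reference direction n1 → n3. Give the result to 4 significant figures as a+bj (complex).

Apply KCL at each of the 3 non-ground nodes and solve the resulting linear system.
Node n1: branches {R1, L1, V1} → V_1 = -0.0001392-0.02093j
Node n2: branches {R2, V1} → V_2 = 1.280-0.02093j
Node n3: branches {C1, L1, R2} → V_3 = 0.0002960-1.968e-06j
Source currents: i(V1)=-0.001267+2.072e-05j

-0.001267+2.634e-05j A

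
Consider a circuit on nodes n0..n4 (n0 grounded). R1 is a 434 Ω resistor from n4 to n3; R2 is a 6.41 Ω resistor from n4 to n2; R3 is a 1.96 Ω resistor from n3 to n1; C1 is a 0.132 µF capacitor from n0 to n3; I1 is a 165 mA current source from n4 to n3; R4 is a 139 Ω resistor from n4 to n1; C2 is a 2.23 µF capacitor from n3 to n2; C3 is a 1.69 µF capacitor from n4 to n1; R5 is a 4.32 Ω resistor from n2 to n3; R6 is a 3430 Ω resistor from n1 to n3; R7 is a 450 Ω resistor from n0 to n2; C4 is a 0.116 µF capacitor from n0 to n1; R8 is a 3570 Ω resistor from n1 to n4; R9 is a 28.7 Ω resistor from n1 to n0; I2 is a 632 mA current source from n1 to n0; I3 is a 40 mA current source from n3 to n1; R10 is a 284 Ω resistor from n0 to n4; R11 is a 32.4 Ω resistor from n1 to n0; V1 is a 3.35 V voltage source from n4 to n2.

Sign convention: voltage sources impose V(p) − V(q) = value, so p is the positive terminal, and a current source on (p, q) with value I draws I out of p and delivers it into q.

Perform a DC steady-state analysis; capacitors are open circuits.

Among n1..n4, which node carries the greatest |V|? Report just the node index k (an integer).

MNA unknowns: 4 node voltages V₁..V_4 plus 1 source current (V1)
R1: Y=0.002304 on G[4,3]
R2: Y=0.1560 on G[4,2]
R3: Y=0.5102 on G[3,1]
C1: Y=0.000 on G[0,3]
I1: z[4]−=0.165, z[3]+=0.165
R4: Y=0.007194 on G[4,1]
C2: Y=0.000 on G[3,2]
C3: Y=0.000 on G[4,1]
R5: Y=0.2315 on G[2,3]
R6: Y=0.0002915 on G[1,3]
R7: Y=0.002222 on G[0,2]
C4: Y=0.000 on G[0,1]
R8: Y=0.0002801 on G[1,4]
R9: Y=0.03484 on G[1,0]
I2: z[1]−=0.632, z[0]+=0.632
I3: z[3]−=0.04, z[1]+=0.04
R10: Y=0.003521 on G[0,4]
R11: Y=0.03086 on G[1,0]
V1: row V4−V2=3.35, i_V1 at 4,2
solve → V1=-8.956, V2=-9.627, V3=-8.989, V4=-6.277
aux → i_V1=-0.6918

2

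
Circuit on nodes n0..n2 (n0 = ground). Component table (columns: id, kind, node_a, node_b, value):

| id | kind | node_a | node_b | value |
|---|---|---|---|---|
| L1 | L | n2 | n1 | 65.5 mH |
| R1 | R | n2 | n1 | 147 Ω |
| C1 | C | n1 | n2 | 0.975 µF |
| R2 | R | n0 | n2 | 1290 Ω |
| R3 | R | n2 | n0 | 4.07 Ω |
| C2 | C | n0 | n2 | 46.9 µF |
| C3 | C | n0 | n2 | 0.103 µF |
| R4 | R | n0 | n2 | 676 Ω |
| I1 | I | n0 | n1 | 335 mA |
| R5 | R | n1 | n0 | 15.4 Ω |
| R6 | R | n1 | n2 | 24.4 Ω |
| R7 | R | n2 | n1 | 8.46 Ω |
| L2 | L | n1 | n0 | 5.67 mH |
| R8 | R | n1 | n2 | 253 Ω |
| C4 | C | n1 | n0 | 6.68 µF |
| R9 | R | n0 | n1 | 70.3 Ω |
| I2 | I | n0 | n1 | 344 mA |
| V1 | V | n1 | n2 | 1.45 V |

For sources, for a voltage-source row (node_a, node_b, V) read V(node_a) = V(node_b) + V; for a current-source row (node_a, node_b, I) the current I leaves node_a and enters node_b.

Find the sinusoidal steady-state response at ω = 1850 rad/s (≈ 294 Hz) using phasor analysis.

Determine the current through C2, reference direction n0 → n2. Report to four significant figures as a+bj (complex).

Apply KCL at each of the 2 non-ground nodes and solve the resulting linear system.
Node n1: branches {L1, R1, C1, I1, R5, R6, R7, L2, R8, C4, R9, I2, V1} → V_1 = 3.179+0.3468j
Node n2: branches {L1, R1, C1, R2, R3, C2, C3, R4, R6, R7, R8, V1} → V_2 = 1.729+0.3468j
Source currents: i(V1)=0.1522+0.2457j

0.03009-0.1500j A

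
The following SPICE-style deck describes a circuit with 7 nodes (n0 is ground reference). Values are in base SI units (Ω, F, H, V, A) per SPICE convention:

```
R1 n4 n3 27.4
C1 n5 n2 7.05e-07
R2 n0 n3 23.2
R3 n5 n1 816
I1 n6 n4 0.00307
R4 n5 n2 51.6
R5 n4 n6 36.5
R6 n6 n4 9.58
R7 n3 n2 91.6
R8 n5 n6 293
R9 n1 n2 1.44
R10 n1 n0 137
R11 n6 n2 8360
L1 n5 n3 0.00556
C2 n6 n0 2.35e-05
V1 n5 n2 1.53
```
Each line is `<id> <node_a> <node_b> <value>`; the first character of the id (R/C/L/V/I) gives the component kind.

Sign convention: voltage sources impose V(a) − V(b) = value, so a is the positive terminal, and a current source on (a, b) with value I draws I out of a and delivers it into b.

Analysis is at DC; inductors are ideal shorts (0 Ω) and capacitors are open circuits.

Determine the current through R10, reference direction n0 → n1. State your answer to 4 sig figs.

0.009449 A

MNA unknowns: 6 node voltages V₁..V_6 plus 2 source currents (L1, V1)
R1: Y=0.03650 on G[4,3]
C1: Y=0.000 on G[5,2]
R2: Y=0.04310 on G[0,3]
R3: Y=0.001225 on G[5,1]
I1: z[6]−=0.00307, z[4]+=0.00307
R4: Y=0.01938 on G[5,2]
R5: Y=0.02740 on G[4,6]
R6: Y=0.1044 on G[6,4]
R7: Y=0.01092 on G[3,2]
R8: Y=0.003413 on G[5,6]
R9: Y=0.6944 on G[1,2]
R10: Y=0.007299 on G[1,0]
R11: Y=0.0001196 on G[6,2]
L1: row V5−V3=0, i_L1 at 5,3
C2: Y=0.000 on G[6,0]
V1: row V5−V2=1.53, i_V1 at 5,2
solve → V1=-1.295, V2=-1.311, V3=0.2192, V4=0.2168, V5=0.2192, V6=0.1928
aux → i_L1=0.02624, i_V1=-0.05784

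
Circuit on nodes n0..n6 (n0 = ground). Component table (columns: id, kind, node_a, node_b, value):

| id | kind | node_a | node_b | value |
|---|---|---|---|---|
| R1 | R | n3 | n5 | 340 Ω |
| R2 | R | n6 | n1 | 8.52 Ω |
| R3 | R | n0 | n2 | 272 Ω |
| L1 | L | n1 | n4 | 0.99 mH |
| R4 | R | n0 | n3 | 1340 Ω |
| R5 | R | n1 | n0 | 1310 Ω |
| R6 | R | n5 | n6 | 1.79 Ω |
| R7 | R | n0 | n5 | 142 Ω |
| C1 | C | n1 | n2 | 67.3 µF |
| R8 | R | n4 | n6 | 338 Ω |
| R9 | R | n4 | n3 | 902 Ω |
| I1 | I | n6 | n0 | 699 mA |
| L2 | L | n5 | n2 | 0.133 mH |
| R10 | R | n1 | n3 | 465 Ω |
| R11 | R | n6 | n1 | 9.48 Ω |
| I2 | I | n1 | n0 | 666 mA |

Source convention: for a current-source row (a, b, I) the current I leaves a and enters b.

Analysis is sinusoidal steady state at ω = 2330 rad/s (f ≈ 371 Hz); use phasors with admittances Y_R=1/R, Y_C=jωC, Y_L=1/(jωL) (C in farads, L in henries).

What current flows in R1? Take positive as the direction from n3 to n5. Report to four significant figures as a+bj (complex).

0.03226+0.003313j A

Element admittances at ω=2330 rad/s:
  Y(R1) = 0.002941+0.000j S between n3,n5
  Y(R2) = 0.1174+0.000j S between n6,n1
  Y(R3) = 0.003676+0.000j S between n0,n2
  Y(L1) = 0.000-0.4335j S between n1,n4
  Y(R4) = 0.0007463+0.000j S between n0,n3
  Y(R5) = 0.0007634+0.000j S between n1,n0
  Y(R6) = 0.5587+0.000j S between n5,n6
  Y(R7) = 0.007042+0.000j S between n0,n5
  Y(C1) = 0.000+0.1568j S between n1,n2
  Y(R8) = 0.002959+0.000j S between n4,n6
  Y(R9) = 0.001109+0.000j S between n4,n3
  I1: injects 0.699 A into n0 (from n6)
  Y(L2) = 0.000-3.227j S between n5,n2
  Y(R10) = 0.002151+0.000j S between n1,n3
  Y(R11) = 0.1055+0.000j S between n6,n1
  I2: injects 0.666 A into n0 (from n1)
Assemble and solve the 6×6 MNA system:
  V(n1)=-114.5+2.118j  V(n2)=-112.1-0.2043j  V(n3)=-101.2+0.9073j  V(n4)=-114.5+2.157j  V(n5)=-112.2-0.2191j  V(n6)=-113.7+0.4539j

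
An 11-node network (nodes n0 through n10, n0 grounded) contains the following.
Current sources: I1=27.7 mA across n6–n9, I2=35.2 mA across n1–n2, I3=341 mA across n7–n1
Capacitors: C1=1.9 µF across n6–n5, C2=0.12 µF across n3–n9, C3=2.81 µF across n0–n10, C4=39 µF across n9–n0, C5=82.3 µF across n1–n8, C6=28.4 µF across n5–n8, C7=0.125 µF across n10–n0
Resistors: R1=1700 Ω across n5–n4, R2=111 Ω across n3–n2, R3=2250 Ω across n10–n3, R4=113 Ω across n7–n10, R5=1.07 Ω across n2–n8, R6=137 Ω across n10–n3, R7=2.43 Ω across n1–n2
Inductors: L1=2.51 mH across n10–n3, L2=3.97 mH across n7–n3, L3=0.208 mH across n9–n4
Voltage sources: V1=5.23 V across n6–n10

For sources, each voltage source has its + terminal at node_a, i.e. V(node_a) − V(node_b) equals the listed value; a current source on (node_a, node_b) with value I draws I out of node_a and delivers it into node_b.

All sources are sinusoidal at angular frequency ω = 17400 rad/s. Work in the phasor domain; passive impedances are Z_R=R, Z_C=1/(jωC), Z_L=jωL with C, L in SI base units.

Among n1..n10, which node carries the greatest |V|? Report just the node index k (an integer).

Element admittances at ω=17400 rad/s:
  I1: injects 0.0277 A into n9 (from n6)
  Y(C1) = 0.000+0.03306j S between n6,n5
  I2: injects 0.0352 A into n2 (from n1)
  Y(C2) = 0.000+0.002088j S between n3,n9
  Y(R1) = 0.0005882+0.000j S between n5,n4
  Y(L1) = 0.000-0.02290j S between n10,n3
  Y(C3) = 0.000+0.04889j S between n0,n10
  Y(R2) = 0.009009+0.000j S between n3,n2
  Y(L2) = 0.000-0.01448j S between n7,n3
  Y(C4) = 0.000+0.6786j S between n9,n0
  Y(R3) = 0.0004444+0.000j S between n10,n3
  Y(R4) = 0.008850+0.000j S between n7,n10
  Y(R5) = 0.9346+0.000j S between n2,n8
  Y(C5) = 0.000+1.432j S between n1,n8
  I3: injects 0.341 A into n1 (from n7)
  Y(C6) = 0.000+0.4942j S between n5,n8
  Y(R6) = 0.007299+0.000j S between n10,n3
  Y(C7) = 0.000+0.002175j S between n10,n0
  Y(L3) = 0.000-0.2763j S between n9,n4
  Y(R7) = 0.4115+0.000j S between n1,n2
  V1: constraint V(n6)−V(n10) = 5.23
Assemble and solve the 11×11 MNA system:
  V(n1)=7.136-6.794j  V(n2)=7.047-6.630j  V(n3)=-5.293-1.593j  V(n4)=-0.008514-0.03672j  V(n5)=6.997-6.141j  V(n6)=5.516+0.6861j  V(n7)=-15.27-15.64j  V(n8)=7.089-6.606j  V(n9)=-0.02151-0.05163j  V(n10)=0.2858+0.6861j
  i(V1)=0.1980+0.04897j

7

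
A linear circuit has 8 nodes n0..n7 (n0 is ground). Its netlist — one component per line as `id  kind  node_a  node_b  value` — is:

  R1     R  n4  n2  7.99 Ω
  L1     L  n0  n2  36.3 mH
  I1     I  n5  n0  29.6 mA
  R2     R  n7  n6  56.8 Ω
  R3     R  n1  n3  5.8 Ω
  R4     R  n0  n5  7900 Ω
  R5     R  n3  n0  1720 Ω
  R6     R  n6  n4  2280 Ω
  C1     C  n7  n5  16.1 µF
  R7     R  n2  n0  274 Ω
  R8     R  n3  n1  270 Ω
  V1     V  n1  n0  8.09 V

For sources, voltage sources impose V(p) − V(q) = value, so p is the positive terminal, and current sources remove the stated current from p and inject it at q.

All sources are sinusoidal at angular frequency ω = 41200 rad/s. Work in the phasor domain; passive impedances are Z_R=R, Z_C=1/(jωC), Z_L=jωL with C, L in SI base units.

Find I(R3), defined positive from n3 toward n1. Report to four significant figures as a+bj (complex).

MNA unknowns: 7 node voltages V₁..V_7 plus 1 source current (V1)
R1: Y=0.1252+0.000j on G[4,2]
L1: Y=0.000-0.0006686j on G[0,2]
I1: z[5]−=0.0296, z[0]+=0.0296
R2: Y=0.01761+0.000j on G[7,6]
R3: Y=0.1724+0.000j on G[1,3]
R4: Y=0.0001266+0.000j on G[0,5]
R5: Y=0.0005814+0.000j on G[3,0]
R6: Y=0.0004386+0.000j on G[6,4]
C1: Y=0.000+0.6633j on G[7,5]
R7: Y=0.003650+0.000j on G[2,0]
R8: Y=0.003704+0.000j on G[3,1]
V1: row V1−V0=8.09, i_V1 at 1,0
solve → V1=8.090+0.000j, V2=-5.903-1.054j, V3=8.063+0.000j, V4=-6.081-1.053j, V5=-58.07-0.7871j, V6=-56.81-0.8263j, V7=-58.07-0.8206j
aux → i_V1=-0.004688+0.000j

-0.004589+0.000j A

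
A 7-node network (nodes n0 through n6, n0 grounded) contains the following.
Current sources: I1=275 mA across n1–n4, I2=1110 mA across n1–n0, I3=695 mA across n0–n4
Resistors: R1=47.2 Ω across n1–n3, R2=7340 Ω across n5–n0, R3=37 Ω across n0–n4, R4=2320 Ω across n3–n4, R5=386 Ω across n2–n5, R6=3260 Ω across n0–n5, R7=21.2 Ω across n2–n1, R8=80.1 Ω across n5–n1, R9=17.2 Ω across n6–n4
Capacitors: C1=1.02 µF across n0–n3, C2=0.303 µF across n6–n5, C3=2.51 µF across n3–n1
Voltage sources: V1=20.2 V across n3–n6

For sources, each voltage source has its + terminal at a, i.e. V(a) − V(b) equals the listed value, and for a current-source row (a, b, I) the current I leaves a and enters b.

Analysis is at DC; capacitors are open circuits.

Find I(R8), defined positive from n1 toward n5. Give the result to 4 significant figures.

Apply KCL at each of the 6 non-ground nodes and solve the resulting linear system.
Node n1: branches {I1, I2, R1, R7, R8, C3} → V_1 = -80.80
Node n2: branches {R5, R7} → V_2 = -80.68
Node n3: branches {R1, C1, R4, C3, V1} → V_3 = -17.07
Node n4: branches {I1, R3, R4, I3, R9} → V_4 = -14.07
Node n5: branches {R2, R5, R6, C2, R8} → V_5 = -78.47
Node n6: branches {C2, R9, V1} → V_6 = -37.27
Source currents: i(V1)=-1.349

-0.02905 A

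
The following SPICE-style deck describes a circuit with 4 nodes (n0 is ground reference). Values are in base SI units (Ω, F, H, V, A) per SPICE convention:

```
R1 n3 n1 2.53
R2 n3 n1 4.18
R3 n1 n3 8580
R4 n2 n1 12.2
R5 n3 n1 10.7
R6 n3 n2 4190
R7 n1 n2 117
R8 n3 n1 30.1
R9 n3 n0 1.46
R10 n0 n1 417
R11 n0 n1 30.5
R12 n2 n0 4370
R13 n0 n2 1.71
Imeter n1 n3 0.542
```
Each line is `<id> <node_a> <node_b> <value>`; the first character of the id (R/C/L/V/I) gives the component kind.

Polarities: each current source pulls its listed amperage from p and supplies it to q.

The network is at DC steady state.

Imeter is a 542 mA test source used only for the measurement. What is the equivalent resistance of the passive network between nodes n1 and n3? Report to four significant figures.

Element admittances at DC:
  Y(R1) = 0.3953 S between n3,n1
  Y(R2) = 0.2392 S between n3,n1
  Y(R3) = 0.0001166 S between n1,n3
  Y(R4) = 0.08197 S between n2,n1
  Y(R5) = 0.09346 S between n3,n1
  Y(R6) = 0.0002387 S between n3,n2
  Y(R7) = 0.008547 S between n1,n2
  Y(R8) = 0.03322 S between n3,n1
  Y(R9) = 0.6849 S between n3,n0
  Y(R10) = 0.002398 S between n0,n1
  Y(R11) = 0.03279 S between n0,n1
  Y(R12) = 0.0002288 S between n2,n0
  Y(R13) = 0.5848 S between n0,n2
  Imeter: injects 0.542 A into n3 (from n1)
Assemble and solve the 3×3 MNA system:
  V(n1)=-0.5414  V(n2)=-0.07249  V(n3)=0.08973

R_eq = 1.165 Ω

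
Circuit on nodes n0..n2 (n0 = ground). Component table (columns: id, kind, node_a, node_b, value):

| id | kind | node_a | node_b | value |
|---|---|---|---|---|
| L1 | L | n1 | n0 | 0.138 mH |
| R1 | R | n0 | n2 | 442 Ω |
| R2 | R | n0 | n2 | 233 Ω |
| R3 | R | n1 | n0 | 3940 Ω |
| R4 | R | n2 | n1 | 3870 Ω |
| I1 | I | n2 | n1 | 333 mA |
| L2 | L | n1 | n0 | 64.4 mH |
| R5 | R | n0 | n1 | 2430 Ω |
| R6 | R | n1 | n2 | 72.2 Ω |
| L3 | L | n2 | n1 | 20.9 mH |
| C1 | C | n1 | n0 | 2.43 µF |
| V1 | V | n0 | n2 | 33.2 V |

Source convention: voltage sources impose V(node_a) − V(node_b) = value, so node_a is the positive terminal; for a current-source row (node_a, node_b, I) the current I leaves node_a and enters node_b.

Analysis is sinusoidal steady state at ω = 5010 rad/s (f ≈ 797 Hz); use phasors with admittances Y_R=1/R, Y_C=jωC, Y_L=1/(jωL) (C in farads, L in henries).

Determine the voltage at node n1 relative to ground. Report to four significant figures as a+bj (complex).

-0.2201-0.09134j V

Apply KCL at each of the 2 non-ground nodes and solve the resulting linear system.
Node n1: branches {L1, R3, R4, I1, L2, R5, R6, L3, C1} → V_1 = -0.2201-0.09134j
Node n2: branches {R1, R2, R4, I1, R6, L3, V1} → V_2 = -33.20+0.000j
Source currents: i(V1)=-0.3490+0.3163j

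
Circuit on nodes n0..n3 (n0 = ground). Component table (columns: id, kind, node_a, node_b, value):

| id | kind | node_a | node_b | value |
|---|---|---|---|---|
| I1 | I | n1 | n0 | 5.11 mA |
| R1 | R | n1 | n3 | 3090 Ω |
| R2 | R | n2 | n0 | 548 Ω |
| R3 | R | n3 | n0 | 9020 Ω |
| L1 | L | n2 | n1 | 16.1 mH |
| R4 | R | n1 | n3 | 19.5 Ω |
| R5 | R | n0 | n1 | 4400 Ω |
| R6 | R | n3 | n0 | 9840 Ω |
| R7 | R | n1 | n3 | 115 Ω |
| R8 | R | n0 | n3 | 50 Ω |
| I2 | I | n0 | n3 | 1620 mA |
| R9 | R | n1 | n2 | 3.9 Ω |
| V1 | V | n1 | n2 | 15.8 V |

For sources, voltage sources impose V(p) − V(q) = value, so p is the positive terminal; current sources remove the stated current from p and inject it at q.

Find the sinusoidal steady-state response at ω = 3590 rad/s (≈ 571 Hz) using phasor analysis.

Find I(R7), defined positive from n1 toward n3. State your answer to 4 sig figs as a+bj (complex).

-0.01787+0.000j A

MNA unknowns: 3 node voltages V₁..V_3 plus 1 source current (V1)
I1: z[1]−=0.00511, z[0]+=0.00511
R1: Y=0.0003236+0.000j on G[1,3]
R2: Y=0.001825+0.000j on G[2,0]
R3: Y=0.0001109+0.000j on G[3,0]
L1: Y=0.000-0.01730j on G[2,1]
R4: Y=0.05128+0.000j on G[1,3]
R5: Y=0.0002273+0.000j on G[0,1]
R6: Y=0.0001016+0.000j on G[3,0]
R7: Y=0.008696+0.000j on G[1,3]
R8: Y=0.02000+0.000j on G[0,3]
I2: z[0]−=1.62, z[3]+=1.62
R9: Y=0.2564+0.000j on G[1,2]
V1: row V1−V2=15.8, i_V1 at 1,2
solve → V1=71.96+0.000j, V2=56.16+0.000j, V3=74.02+0.000j
aux → i_V1=-3.949+0.2734j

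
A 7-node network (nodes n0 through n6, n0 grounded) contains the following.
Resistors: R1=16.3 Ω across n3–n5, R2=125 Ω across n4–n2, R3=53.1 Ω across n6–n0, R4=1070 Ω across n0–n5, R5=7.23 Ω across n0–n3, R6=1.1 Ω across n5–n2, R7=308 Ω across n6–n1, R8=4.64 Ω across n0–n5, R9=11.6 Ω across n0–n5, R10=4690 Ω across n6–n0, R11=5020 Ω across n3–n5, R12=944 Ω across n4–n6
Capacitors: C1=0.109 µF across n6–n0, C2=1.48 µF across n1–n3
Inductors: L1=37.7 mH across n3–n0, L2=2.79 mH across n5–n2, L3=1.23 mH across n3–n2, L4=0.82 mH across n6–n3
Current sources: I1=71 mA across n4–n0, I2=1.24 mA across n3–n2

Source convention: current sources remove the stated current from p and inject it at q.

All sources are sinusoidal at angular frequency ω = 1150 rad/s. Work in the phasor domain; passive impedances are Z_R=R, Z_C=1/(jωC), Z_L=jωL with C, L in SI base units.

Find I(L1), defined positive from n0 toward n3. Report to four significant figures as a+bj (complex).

Apply KCL at each of the 6 non-ground nodes and solve the resulting linear system.
Node n1: branches {C2, R7} → V_1 = -0.1780-0.005344j
Node n2: branches {R2, R6, L2, L3, I2} → V_2 = -0.1821-0.03031j
Node n3: branches {R1, R5, L1, C2, L3, R11, L4, I2} → V_3 = -0.1760-0.001722j
Node n4: branches {R2, R12, I1} → V_4 = -8.019-0.02752j
Node n5: branches {R1, R4, R6, L2, R8, R9, R11} → V_5 = -0.1430-0.01215j
Node n6: branches {R3, C1, R7, R10, L4, R12} → V_6 = -0.1761-0.006401j

3.973e-05-0.004059j A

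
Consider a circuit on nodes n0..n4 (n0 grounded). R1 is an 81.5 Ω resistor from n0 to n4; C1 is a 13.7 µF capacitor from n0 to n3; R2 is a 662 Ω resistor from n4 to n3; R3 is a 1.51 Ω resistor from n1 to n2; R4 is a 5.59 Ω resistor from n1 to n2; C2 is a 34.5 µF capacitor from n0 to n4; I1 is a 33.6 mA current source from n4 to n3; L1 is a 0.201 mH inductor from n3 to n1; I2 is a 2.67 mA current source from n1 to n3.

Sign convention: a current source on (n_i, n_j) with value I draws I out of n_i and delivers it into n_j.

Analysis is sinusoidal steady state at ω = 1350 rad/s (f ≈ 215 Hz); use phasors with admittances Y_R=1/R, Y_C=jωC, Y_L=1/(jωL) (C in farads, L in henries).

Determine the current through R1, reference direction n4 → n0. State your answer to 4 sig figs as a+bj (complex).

-0.003038+0.007874j A

Element admittances at ω=1350 rad/s:
  Y(R1) = 0.01227+0.000j S between n0,n4
  Y(C1) = 0.000+0.01849j S between n0,n3
  Y(R2) = 0.001511+0.000j S between n4,n3
  Y(R3) = 0.6623+0.000j S between n1,n2
  Y(R4) = 0.1789+0.000j S between n1,n2
  Y(C2) = 0.000+0.04657j S between n0,n4
  I1: injects 0.0336 A into n3 (from n4)
  Y(L1) = 0.000-3.685j S between n3,n1
  I2: injects 0.00267 A into n3 (from n1)
Assemble and solve the 4×4 MNA system:
  V(n1)=0.1978-1.781j  V(n2)=0.1978-1.781j  V(n3)=0.1978-1.780j  V(n4)=-0.2476+0.6417j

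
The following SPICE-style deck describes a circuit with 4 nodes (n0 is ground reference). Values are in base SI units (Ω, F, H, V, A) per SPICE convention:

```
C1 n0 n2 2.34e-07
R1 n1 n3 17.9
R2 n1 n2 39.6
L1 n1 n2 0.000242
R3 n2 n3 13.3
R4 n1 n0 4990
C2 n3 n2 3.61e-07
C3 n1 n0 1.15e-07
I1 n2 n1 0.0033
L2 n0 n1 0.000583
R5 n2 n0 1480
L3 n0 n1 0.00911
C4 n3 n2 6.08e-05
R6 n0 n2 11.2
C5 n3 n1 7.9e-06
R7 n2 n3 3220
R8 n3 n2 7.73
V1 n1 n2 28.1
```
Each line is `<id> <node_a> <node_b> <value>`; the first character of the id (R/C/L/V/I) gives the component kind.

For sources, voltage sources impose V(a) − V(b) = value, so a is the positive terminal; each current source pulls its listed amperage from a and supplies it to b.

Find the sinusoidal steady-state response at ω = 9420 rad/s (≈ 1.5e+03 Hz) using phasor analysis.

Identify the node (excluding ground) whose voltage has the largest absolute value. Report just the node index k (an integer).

Apply KCL at each of the 3 non-ground nodes and solve the resulting linear system.
Node n1: branches {R1, R2, L1, R4, C3, I1, L2, L3, C5, V1} → V_1 = 4.868+10.97j
Node n2: branches {C1, R2, L1, R3, C2, I1, R5, C4, R6, R7, R8, V1} → V_2 = -23.23+10.97j
Node n3: branches {R1, R3, C2, C4, C5, R7, R8} → V_3 = -19.63+10.00j
Source currents: i(V1)=-4.117+11.38j

2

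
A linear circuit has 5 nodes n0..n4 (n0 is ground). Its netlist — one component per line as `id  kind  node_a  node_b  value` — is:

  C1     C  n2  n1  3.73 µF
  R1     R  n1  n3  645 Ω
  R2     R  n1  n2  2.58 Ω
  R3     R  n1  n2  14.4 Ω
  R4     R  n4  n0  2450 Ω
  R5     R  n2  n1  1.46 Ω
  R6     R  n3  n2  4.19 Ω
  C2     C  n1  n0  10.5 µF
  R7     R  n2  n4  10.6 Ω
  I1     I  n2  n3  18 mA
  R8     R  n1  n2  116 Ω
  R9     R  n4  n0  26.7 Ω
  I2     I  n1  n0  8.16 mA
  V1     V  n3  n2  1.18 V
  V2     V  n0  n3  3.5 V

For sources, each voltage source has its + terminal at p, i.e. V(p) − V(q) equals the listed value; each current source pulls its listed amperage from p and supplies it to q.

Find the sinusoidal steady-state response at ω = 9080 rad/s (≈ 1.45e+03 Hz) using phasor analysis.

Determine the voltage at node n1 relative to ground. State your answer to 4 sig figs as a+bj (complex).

Apply KCL at each of the 4 non-ground nodes and solve the resulting linear system.
Node n1: branches {C1, R1, R2, R3, R5, C2, R8, I2} → V_1 = -4.643+0.3831j
Node n2: branches {C1, R2, R3, R5, R6, R7, I1, R8, V1} → V_2 = -4.680+0.000j
Node n3: branches {R1, R6, I1, V1, V2} → V_3 = -3.500+0.000j
Node n4: branches {R4, R7, R9} → V_4 = -3.340+0.000j
Source currents: i(V1)=-0.4202-0.4420j, i(V2)=-0.1548-0.4426j

-4.643+0.3831j V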